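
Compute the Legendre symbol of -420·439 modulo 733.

-1

By multiplicativity, (-420·439|733) = (-420|733)·(439|733).
First factor (-420|733):
Reduce the numerator: -420 ≡ 313 (mod 733), so (-420|733) = (313|733).
313 ≡ 1 (mod 4), so quadratic reciprocity gives (313|733) = (733|313). Reduce: 733 ≡ 107 (mod 313). Now have (107|313).
313 ≡ 1 (mod 4), so quadratic reciprocity gives (107|313) = (313|107). Reduce: 313 ≡ 99 (mod 107). Now have (99|107).
Both 99 ≡ 3 and 107 ≡ 3 (mod 4), so reciprocity gives (99|107) = -(107|99). Reduce: 107 ≡ 8 (mod 99). Now have -(8|99).
Factor out 2: 8 = 2^3. Since 99 ≡ 3 (mod 8), (2|99) = -1, and (2|99)^3 = -1. Now have (1|99).
(1|99) = 1. Collecting the sign factors: 1.
Second factor (439|733):
733 ≡ 1 (mod 4), so quadratic reciprocity gives (439|733) = (733|439). Reduce: 733 ≡ 294 (mod 439). Now have (294|439).
Factor out 2: 294 = 2·147. Since 439 ≡ 7 (mod 8), (2|439) = +1. Now have (147|439).
Both 147 ≡ 3 and 439 ≡ 3 (mod 4), so reciprocity gives (147|439) = -(439|147). Reduce: 439 ≡ 145 (mod 147). Now have -(145|147).
145 ≡ 1 (mod 4), so quadratic reciprocity gives (145|147) = (147|145). Reduce: 147 ≡ 2 (mod 145). Now have -(2|145).
Factor out 2: 2 = 2. Since 145 ≡ 1 (mod 8), (2|145) = +1. Now have -(1|145).
(1|145) = 1. Collecting the sign factors: -1.
Product: (1)·(-1) = -1.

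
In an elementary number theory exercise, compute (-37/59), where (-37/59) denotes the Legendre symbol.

1

Pull out -1: (-37/59) = (-1/59)·(37/59). Since 59 ≡ 3 (mod 4), (-1/59) = -1. Now have -(37/59).
37 ≡ 1 (mod 4), so quadratic reciprocity gives (37/59) = (59/37). Reduce: 59 ≡ 22 (mod 37). Now have -(22/37).
Factor out 2: 22 = 2·11. Since 37 ≡ 5 (mod 8), (2/37) = -1. Now have (11/37).
37 ≡ 1 (mod 4), so quadratic reciprocity gives (11/37) = (37/11). Reduce: 37 ≡ 4 (mod 11). Now have (4/11).
Factor out 2: 4 = 2^2. Since 11 ≡ 3 (mod 8), (2/11) = -1, and (2/11)^2 = +1. Now have (1/11).
(1/11) = 1. Collecting the sign factors: 1.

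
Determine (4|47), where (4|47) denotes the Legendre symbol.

(4|47)
  = (1|47)    [47 ≡ 7 mod 8 ⇒ (2|47)^2 = +1]
  = 1    [(1|47) = 1]

1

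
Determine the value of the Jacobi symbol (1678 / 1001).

1

Reduce the numerator: 1678 ≡ 677 (mod 1001), so (1678 / 1001) = (677 / 1001).
677 ≡ 1 (mod 4), so quadratic reciprocity gives (677 / 1001) = (1001 / 677). Reduce: 1001 ≡ 324 (mod 677). Now have (324 / 677).
Factor out 2: 324 = 2^2·81. Since 677 ≡ 5 (mod 8), (2 / 677) = -1, and (2 / 677)^2 = +1. Now have (81 / 677).
81 ≡ 1 (mod 4), so quadratic reciprocity gives (81 / 677) = (677 / 81). Reduce: 677 ≡ 29 (mod 81). Now have (29 / 81).
29 ≡ 1 (mod 4), so quadratic reciprocity gives (29 / 81) = (81 / 29). Reduce: 81 ≡ 23 (mod 29). Now have (23 / 29).
29 ≡ 1 (mod 4), so quadratic reciprocity gives (23 / 29) = (29 / 23). Reduce: 29 ≡ 6 (mod 23). Now have (6 / 23).
Factor out 2: 6 = 2·3. Since 23 ≡ 7 (mod 8), (2 / 23) = +1. Now have (3 / 23).
Both 3 ≡ 3 and 23 ≡ 3 (mod 4), so reciprocity gives (3 / 23) = -(23 / 3). Reduce: 23 ≡ 2 (mod 3). Now have -(2 / 3).
Factor out 2: 2 = 2. Since 3 ≡ 3 (mod 8), (2 / 3) = -1. Now have (1 / 3).
(1 / 3) = 1. Collecting the sign factors: 1.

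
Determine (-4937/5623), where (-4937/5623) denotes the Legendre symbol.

(-4937/5623)
  = (686/5623)    [-4937 ≡ 686 mod 5623]
  = (343/5623)    [5623 ≡ 7 mod 8 ⇒ (2/5623) = +1]
  = -(5623/343)    [QR: both ≡ 3 mod 4, sign flips]
  = -(135/343)    [5623 ≡ 135 mod 343]
  = (343/135)    [QR: both ≡ 3 mod 4, sign flips]
  = (73/135)    [343 ≡ 73 mod 135]
  = (135/73)    [QR: 73 ≡ 1 mod 4, sign kept]
  = (62/73)    [135 ≡ 62 mod 73]
  = (31/73)    [73 ≡ 1 mod 8 ⇒ (2/73) = +1]
  = (73/31)    [QR: 73 ≡ 1 mod 4, sign kept]
  = (11/31)    [73 ≡ 11 mod 31]
  = -(31/11)    [QR: both ≡ 3 mod 4, sign flips]
  = -(9/11)    [31 ≡ 9 mod 11]
  = -(11/9)    [QR: 9 ≡ 1 mod 4, sign kept]
  = -(2/9)    [11 ≡ 2 mod 9]
  = -(1/9)    [9 ≡ 1 mod 8 ⇒ (2/9) = +1]
  = -1    [(1/9) = 1]

-1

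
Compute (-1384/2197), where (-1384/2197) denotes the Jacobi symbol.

-1

Reduce the numerator: -1384 ≡ 813 (mod 2197), so (-1384/2197) = (813/2197).
813 ≡ 1 (mod 4), so quadratic reciprocity gives (813/2197) = (2197/813). Reduce: 2197 ≡ 571 (mod 813). Now have (571/813).
813 ≡ 1 (mod 4), so quadratic reciprocity gives (571/813) = (813/571). Reduce: 813 ≡ 242 (mod 571). Now have (242/571).
Factor out 2: 242 = 2·121. Since 571 ≡ 3 (mod 8), (2/571) = -1. Now have -(121/571).
121 ≡ 1 (mod 4), so quadratic reciprocity gives (121/571) = (571/121). Reduce: 571 ≡ 87 (mod 121). Now have -(87/121).
121 ≡ 1 (mod 4), so quadratic reciprocity gives (87/121) = (121/87). Reduce: 121 ≡ 34 (mod 87). Now have -(34/87).
Factor out 2: 34 = 2·17. Since 87 ≡ 7 (mod 8), (2/87) = +1. Now have -(17/87).
17 ≡ 1 (mod 4), so quadratic reciprocity gives (17/87) = (87/17). Reduce: 87 ≡ 2 (mod 17). Now have -(2/17).
Factor out 2: 2 = 2. Since 17 ≡ 1 (mod 8), (2/17) = +1. Now have -(1/17).
(1/17) = 1. Collecting the sign factors: -1.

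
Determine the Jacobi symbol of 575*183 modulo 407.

By multiplicativity, (575·183 / 407) = (575 / 407)·(183 / 407).
First factor (575 / 407):
(575 / 407)
  = (168 / 407)    [575 ≡ 168 mod 407]
  = (21 / 407)    [407 ≡ 7 mod 8 ⇒ (2 / 407)^3 = +1]
  = (407 / 21)    [QR: 21 ≡ 1 mod 4, sign kept]
  = (8 / 21)    [407 ≡ 8 mod 21]
  = -(1 / 21)    [21 ≡ 5 mod 8 ⇒ (2 / 21)^3 = -1]
  = -1    [(1 / 21) = 1]
Second factor (183 / 407):
(183 / 407)
  = -(407 / 183)    [QR: both ≡ 3 mod 4, sign flips]
  = -(41 / 183)    [407 ≡ 41 mod 183]
  = -(183 / 41)    [QR: 41 ≡ 1 mod 4, sign kept]
  = -(19 / 41)    [183 ≡ 19 mod 41]
  = -(41 / 19)    [QR: 41 ≡ 1 mod 4, sign kept]
  = -(3 / 19)    [41 ≡ 3 mod 19]
  = (19 / 3)    [QR: both ≡ 3 mod 4, sign flips]
  = (1 / 3)    [19 ≡ 1 mod 3]
  = 1    [(1 / 3) = 1]
Product: (-1)·(1) = -1.

-1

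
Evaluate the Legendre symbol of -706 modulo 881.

-1

(-706/881)
  = (175/881)    [-706 ≡ 175 mod 881]
  = (881/175)    [QR: 881 ≡ 1 mod 4, sign kept]
  = (6/175)    [881 ≡ 6 mod 175]
  = (3/175)    [175 ≡ 7 mod 8 ⇒ (2/175) = +1]
  = -(175/3)    [QR: both ≡ 3 mod 4, sign flips]
  = -(1/3)    [175 ≡ 1 mod 3]
  = -1    [(1/3) = 1]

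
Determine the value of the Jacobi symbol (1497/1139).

Reduce the numerator: 1497 ≡ 358 (mod 1139), so (1497/1139) = (358/1139).
Factor out 2: 358 = 2·179. Since 1139 ≡ 3 (mod 8), (2/1139) = -1. Now have -(179/1139).
Both 179 ≡ 3 and 1139 ≡ 3 (mod 4), so reciprocity gives (179/1139) = -(1139/179). Reduce: 1139 ≡ 65 (mod 179). Now have (65/179).
65 ≡ 1 (mod 4), so quadratic reciprocity gives (65/179) = (179/65). Reduce: 179 ≡ 49 (mod 65). Now have (49/65).
49 ≡ 1 (mod 4), so quadratic reciprocity gives (49/65) = (65/49). Reduce: 65 ≡ 16 (mod 49). Now have (16/49).
Factor out 2: 16 = 2^4. Since 49 ≡ 1 (mod 8), (2/49) = +1, and (2/49)^4 = +1. Now have (1/49).
(1/49) = 1. Collecting the sign factors: 1.

1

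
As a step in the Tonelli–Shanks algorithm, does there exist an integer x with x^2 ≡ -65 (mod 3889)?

no

(-65/3889)
  = (65/3889)    [3889 ≡ 1 mod 4 ⇒ (-1/3889) = +1]
  = (3889/65)    [QR: 65 ≡ 1 mod 4, sign kept]
  = (54/65)    [3889 ≡ 54 mod 65]
  = (27/65)    [65 ≡ 1 mod 8 ⇒ (2/65) = +1]
  = (65/27)    [QR: 65 ≡ 1 mod 4, sign kept]
  = (11/27)    [65 ≡ 11 mod 27]
  = -(27/11)    [QR: both ≡ 3 mod 4, sign flips]
  = -(5/11)    [27 ≡ 5 mod 11]
  = -(11/5)    [QR: 5 ≡ 1 mod 4, sign kept]
  = -(1/5)    [11 ≡ 1 mod 5]
  = -1    [(1/5) = 1]
(-65/3889) = -1, and 3889 is prime, so -65 is not a quadratic residue mod 3889.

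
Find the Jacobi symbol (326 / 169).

1

(326 / 169)
  = (157 / 169)    [326 ≡ 157 mod 169]
  = (169 / 157)    [QR: 157 ≡ 1 mod 4, sign kept]
  = (12 / 157)    [169 ≡ 12 mod 157]
  = (3 / 157)    [157 ≡ 5 mod 8 ⇒ (2 / 157)^2 = +1]
  = (157 / 3)    [QR: 157 ≡ 1 mod 4, sign kept]
  = (1 / 3)    [157 ≡ 1 mod 3]
  = 1    [(1 / 3) = 1]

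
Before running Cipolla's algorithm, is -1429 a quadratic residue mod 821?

no

(-1429/821)
  = (213/821)    [-1429 ≡ 213 mod 821]
  = (821/213)    [QR: 213 ≡ 1 mod 4, sign kept]
  = (182/213)    [821 ≡ 182 mod 213]
  = -(91/213)    [213 ≡ 5 mod 8 ⇒ (2/213) = -1]
  = -(213/91)    [QR: 213 ≡ 1 mod 4, sign kept]
  = -(31/91)    [213 ≡ 31 mod 91]
  = (91/31)    [QR: both ≡ 3 mod 4, sign flips]
  = (29/31)    [91 ≡ 29 mod 31]
  = (31/29)    [QR: 29 ≡ 1 mod 4, sign kept]
  = (2/29)    [31 ≡ 2 mod 29]
  = -(1/29)    [29 ≡ 5 mod 8 ⇒ (2/29) = -1]
  = -1    [(1/29) = 1]
The Legendre symbol is -1, so x^2 ≡ -1429 (mod 821) has no solution.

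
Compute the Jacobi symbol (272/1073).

1

Factor out 2: 272 = 2^4·17. Since 1073 ≡ 1 (mod 8), (2/1073) = +1, and (2/1073)^4 = +1. Now have (17/1073).
17 ≡ 1 (mod 4), so quadratic reciprocity gives (17/1073) = (1073/17). Reduce: 1073 ≡ 2 (mod 17). Now have (2/17).
Factor out 2: 2 = 2. Since 17 ≡ 1 (mod 8), (2/17) = +1. Now have (1/17).
(1/17) = 1. Collecting the sign factors: 1.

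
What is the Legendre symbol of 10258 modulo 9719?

1

Reduce the numerator: 10258 ≡ 539 (mod 9719), so (10258|9719) = (539|9719).
Both 539 ≡ 3 and 9719 ≡ 3 (mod 4), so reciprocity gives (539|9719) = -(9719|539). Reduce: 9719 ≡ 17 (mod 539). Now have -(17|539).
17 ≡ 1 (mod 4), so quadratic reciprocity gives (17|539) = (539|17). Reduce: 539 ≡ 12 (mod 17). Now have -(12|17).
Factor out 2: 12 = 2^2·3. Since 17 ≡ 1 (mod 8), (2|17) = +1, and (2|17)^2 = +1. Now have -(3|17).
17 ≡ 1 (mod 4), so quadratic reciprocity gives (3|17) = (17|3). Reduce: 17 ≡ 2 (mod 3). Now have -(2|3).
Factor out 2: 2 = 2. Since 3 ≡ 3 (mod 8), (2|3) = -1. Now have (1|3).
(1|3) = 1. Collecting the sign factors: 1.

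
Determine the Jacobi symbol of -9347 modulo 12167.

(-9347 / 12167)
  = (2820 / 12167)    [-9347 ≡ 2820 mod 12167]
  = (705 / 12167)    [12167 ≡ 7 mod 8 ⇒ (2 / 12167)^2 = +1]
  = (12167 / 705)    [QR: 705 ≡ 1 mod 4, sign kept]
  = (182 / 705)    [12167 ≡ 182 mod 705]
  = (91 / 705)    [705 ≡ 1 mod 8 ⇒ (2 / 705) = +1]
  = (705 / 91)    [QR: 705 ≡ 1 mod 4, sign kept]
  = (68 / 91)    [705 ≡ 68 mod 91]
  = (17 / 91)    [91 ≡ 3 mod 8 ⇒ (2 / 91)^2 = +1]
  = (91 / 17)    [QR: 17 ≡ 1 mod 4, sign kept]
  = (6 / 17)    [91 ≡ 6 mod 17]
  = (3 / 17)    [17 ≡ 1 mod 8 ⇒ (2 / 17) = +1]
  = (17 / 3)    [QR: 17 ≡ 1 mod 4, sign kept]
  = (2 / 3)    [17 ≡ 2 mod 3]
  = -(1 / 3)    [3 ≡ 3 mod 8 ⇒ (2 / 3) = -1]
  = -1    [(1 / 3) = 1]

-1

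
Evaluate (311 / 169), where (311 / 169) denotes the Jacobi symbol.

Reduce the numerator: 311 ≡ 142 (mod 169), so (311 / 169) = (142 / 169).
Factor out 2: 142 = 2·71. Since 169 ≡ 1 (mod 8), (2 / 169) = +1. Now have (71 / 169).
169 ≡ 1 (mod 4), so quadratic reciprocity gives (71 / 169) = (169 / 71). Reduce: 169 ≡ 27 (mod 71). Now have (27 / 71).
Both 27 ≡ 3 and 71 ≡ 3 (mod 4), so reciprocity gives (27 / 71) = -(71 / 27). Reduce: 71 ≡ 17 (mod 27). Now have -(17 / 27).
17 ≡ 1 (mod 4), so quadratic reciprocity gives (17 / 27) = (27 / 17). Reduce: 27 ≡ 10 (mod 17). Now have -(10 / 17).
Factor out 2: 10 = 2·5. Since 17 ≡ 1 (mod 8), (2 / 17) = +1. Now have -(5 / 17).
5 ≡ 1 (mod 4), so quadratic reciprocity gives (5 / 17) = (17 / 5). Reduce: 17 ≡ 2 (mod 5). Now have -(2 / 5).
Factor out 2: 2 = 2. Since 5 ≡ 5 (mod 8), (2 / 5) = -1. Now have (1 / 5).
(1 / 5) = 1. Collecting the sign factors: 1.

1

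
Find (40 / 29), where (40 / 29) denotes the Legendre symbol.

(40 / 29)
  = (11 / 29)    [40 ≡ 11 mod 29]
  = (29 / 11)    [QR: 29 ≡ 1 mod 4, sign kept]
  = (7 / 11)    [29 ≡ 7 mod 11]
  = -(11 / 7)    [QR: both ≡ 3 mod 4, sign flips]
  = -(4 / 7)    [11 ≡ 4 mod 7]
  = -(1 / 7)    [7 ≡ 7 mod 8 ⇒ (2 / 7)^2 = +1]
  = -1    [(1 / 7) = 1]

-1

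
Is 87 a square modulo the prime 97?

no

(87/97)
  = (97/87)    [QR: 97 ≡ 1 mod 4, sign kept]
  = (10/87)    [97 ≡ 10 mod 87]
  = (5/87)    [87 ≡ 7 mod 8 ⇒ (2/87) = +1]
  = (87/5)    [QR: 5 ≡ 1 mod 4, sign kept]
  = (2/5)    [87 ≡ 2 mod 5]
  = -(1/5)    [5 ≡ 5 mod 8 ⇒ (2/5) = -1]
  = -1    [(1/5) = 1]
The Legendre symbol is -1, so x^2 ≡ 87 (mod 97) has no solution.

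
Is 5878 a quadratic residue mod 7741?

yes

(5878/7741)
  = -(2939/7741)    [7741 ≡ 5 mod 8 ⇒ (2/7741) = -1]
  = -(7741/2939)    [QR: 7741 ≡ 1 mod 4, sign kept]
  = -(1863/2939)    [7741 ≡ 1863 mod 2939]
  = (2939/1863)    [QR: both ≡ 3 mod 4, sign flips]
  = (1076/1863)    [2939 ≡ 1076 mod 1863]
  = (269/1863)    [1863 ≡ 7 mod 8 ⇒ (2/1863)^2 = +1]
  = (1863/269)    [QR: 269 ≡ 1 mod 4, sign kept]
  = (249/269)    [1863 ≡ 249 mod 269]
  = (269/249)    [QR: 249 ≡ 1 mod 4, sign kept]
  = (20/249)    [269 ≡ 20 mod 249]
  = (5/249)    [249 ≡ 1 mod 8 ⇒ (2/249)^2 = +1]
  = (249/5)    [QR: 5 ≡ 1 mod 4, sign kept]
  = (4/5)    [249 ≡ 4 mod 5]
  = (1/5)    [5 ≡ 5 mod 8 ⇒ (2/5)^2 = +1]
  = 1    [(1/5) = 1]
(5878/7741) = 1, and 7741 is prime, so 5878 is a quadratic residue mod 7741.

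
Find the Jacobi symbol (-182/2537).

1

Reduce the numerator: -182 ≡ 2355 (mod 2537), so (-182/2537) = (2355/2537).
2537 ≡ 1 (mod 4), so quadratic reciprocity gives (2355/2537) = (2537/2355). Reduce: 2537 ≡ 182 (mod 2355). Now have (182/2355).
Factor out 2: 182 = 2·91. Since 2355 ≡ 3 (mod 8), (2/2355) = -1. Now have -(91/2355).
Both 91 ≡ 3 and 2355 ≡ 3 (mod 4), so reciprocity gives (91/2355) = -(2355/91). Reduce: 2355 ≡ 80 (mod 91). Now have (80/91).
Factor out 2: 80 = 2^4·5. Since 91 ≡ 3 (mod 8), (2/91) = -1, and (2/91)^4 = +1. Now have (5/91).
5 ≡ 1 (mod 4), so quadratic reciprocity gives (5/91) = (91/5). Reduce: 91 ≡ 1 (mod 5). Now have (1/5).
(1/5) = 1. Collecting the sign factors: 1.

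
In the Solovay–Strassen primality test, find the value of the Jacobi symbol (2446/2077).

-1

(2446/2077)
  = (369/2077)    [2446 ≡ 369 mod 2077]
  = (2077/369)    [QR: 369 ≡ 1 mod 4, sign kept]
  = (232/369)    [2077 ≡ 232 mod 369]
  = (29/369)    [369 ≡ 1 mod 8 ⇒ (2/369)^3 = +1]
  = (369/29)    [QR: 29 ≡ 1 mod 4, sign kept]
  = (21/29)    [369 ≡ 21 mod 29]
  = (29/21)    [QR: 21 ≡ 1 mod 4, sign kept]
  = (8/21)    [29 ≡ 8 mod 21]
  = -(1/21)    [21 ≡ 5 mod 8 ⇒ (2/21)^3 = -1]
  = -1    [(1/21) = 1]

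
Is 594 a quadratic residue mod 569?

(594/569)
  = (25/569)    [594 ≡ 25 mod 569]
  = (569/25)    [QR: 25 ≡ 1 mod 4, sign kept]
  = (19/25)    [569 ≡ 19 mod 25]
  = (25/19)    [QR: 25 ≡ 1 mod 4, sign kept]
  = (6/19)    [25 ≡ 6 mod 19]
  = -(3/19)    [19 ≡ 3 mod 8 ⇒ (2/19) = -1]
  = (19/3)    [QR: both ≡ 3 mod 4, sign flips]
  = (1/3)    [19 ≡ 1 mod 3]
  = 1    [(1/3) = 1]
The Legendre symbol is 1, so x^2 ≡ 594 (mod 569) has solution.

yes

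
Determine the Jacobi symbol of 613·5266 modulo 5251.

By multiplicativity, (613·5266/5251) = (613/5251)·(5266/5251).
First factor (613/5251):
(613/5251)
  = (5251/613)    [QR: 613 ≡ 1 mod 4, sign kept]
  = (347/613)    [5251 ≡ 347 mod 613]
  = (613/347)    [QR: 613 ≡ 1 mod 4, sign kept]
  = (266/347)    [613 ≡ 266 mod 347]
  = -(133/347)    [347 ≡ 3 mod 8 ⇒ (2/347) = -1]
  = -(347/133)    [QR: 133 ≡ 1 mod 4, sign kept]
  = -(81/133)    [347 ≡ 81 mod 133]
  = -(133/81)    [QR: 81 ≡ 1 mod 4, sign kept]
  = -(52/81)    [133 ≡ 52 mod 81]
  = -(13/81)    [81 ≡ 1 mod 8 ⇒ (2/81)^2 = +1]
  = -(81/13)    [QR: 13 ≡ 1 mod 4, sign kept]
  = -(3/13)    [81 ≡ 3 mod 13]
  = -(13/3)    [QR: 13 ≡ 1 mod 4, sign kept]
  = -(1/3)    [13 ≡ 1 mod 3]
  = -1    [(1/3) = 1]
Second factor (5266/5251):
(5266/5251)
  = (15/5251)    [5266 ≡ 15 mod 5251]
  = -(5251/15)    [QR: both ≡ 3 mod 4, sign flips]
  = -(1/15)    [5251 ≡ 1 mod 15]
  = -1    [(1/15) = 1]
Product: (-1)·(-1) = 1.

1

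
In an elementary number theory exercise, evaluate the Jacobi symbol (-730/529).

1

Pull out -1: (-730/529) = (-1/529)·(730/529). Since 529 ≡ 1 (mod 4), (-1/529) = +1. Now have (730/529).
Reduce the numerator: 730 ≡ 201 (mod 529), so (730/529) = (201/529).
201 ≡ 1 (mod 4), so quadratic reciprocity gives (201/529) = (529/201). Reduce: 529 ≡ 127 (mod 201). Now have (127/201).
201 ≡ 1 (mod 4), so quadratic reciprocity gives (127/201) = (201/127). Reduce: 201 ≡ 74 (mod 127). Now have (74/127).
Factor out 2: 74 = 2·37. Since 127 ≡ 7 (mod 8), (2/127) = +1. Now have (37/127).
37 ≡ 1 (mod 4), so quadratic reciprocity gives (37/127) = (127/37). Reduce: 127 ≡ 16 (mod 37). Now have (16/37).
Factor out 2: 16 = 2^4. Since 37 ≡ 5 (mod 8), (2/37) = -1, and (2/37)^4 = +1. Now have (1/37).
(1/37) = 1. Collecting the sign factors: 1.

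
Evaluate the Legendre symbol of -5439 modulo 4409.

1

(-5439/4409)
  = (3379/4409)    [-5439 ≡ 3379 mod 4409]
  = (4409/3379)    [QR: 4409 ≡ 1 mod 4, sign kept]
  = (1030/3379)    [4409 ≡ 1030 mod 3379]
  = -(515/3379)    [3379 ≡ 3 mod 8 ⇒ (2/3379) = -1]
  = (3379/515)    [QR: both ≡ 3 mod 4, sign flips]
  = (289/515)    [3379 ≡ 289 mod 515]
  = (515/289)    [QR: 289 ≡ 1 mod 4, sign kept]
  = (226/289)    [515 ≡ 226 mod 289]
  = (113/289)    [289 ≡ 1 mod 8 ⇒ (2/289) = +1]
  = (289/113)    [QR: 113 ≡ 1 mod 4, sign kept]
  = (63/113)    [289 ≡ 63 mod 113]
  = (113/63)    [QR: 113 ≡ 1 mod 4, sign kept]
  = (50/63)    [113 ≡ 50 mod 63]
  = (25/63)    [63 ≡ 7 mod 8 ⇒ (2/63) = +1]
  = (63/25)    [QR: 25 ≡ 1 mod 4, sign kept]
  = (13/25)    [63 ≡ 13 mod 25]
  = (25/13)    [QR: 13 ≡ 1 mod 4, sign kept]
  = (12/13)    [25 ≡ 12 mod 13]
  = (3/13)    [13 ≡ 5 mod 8 ⇒ (2/13)^2 = +1]
  = (13/3)    [QR: 13 ≡ 1 mod 4, sign kept]
  = (1/3)    [13 ≡ 1 mod 3]
  = 1    [(1/3) = 1]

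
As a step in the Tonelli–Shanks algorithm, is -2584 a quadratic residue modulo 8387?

no

(-2584/8387)
  = (5803/8387)    [-2584 ≡ 5803 mod 8387]
  = -(8387/5803)    [QR: both ≡ 3 mod 4, sign flips]
  = -(2584/5803)    [8387 ≡ 2584 mod 5803]
  = (323/5803)    [5803 ≡ 3 mod 8 ⇒ (2/5803)^3 = -1]
  = -(5803/323)    [QR: both ≡ 3 mod 4, sign flips]
  = -(312/323)    [5803 ≡ 312 mod 323]
  = (39/323)    [323 ≡ 3 mod 8 ⇒ (2/323)^3 = -1]
  = -(323/39)    [QR: both ≡ 3 mod 4, sign flips]
  = -(11/39)    [323 ≡ 11 mod 39]
  = (39/11)    [QR: both ≡ 3 mod 4, sign flips]
  = (6/11)    [39 ≡ 6 mod 11]
  = -(3/11)    [11 ≡ 3 mod 8 ⇒ (2/11) = -1]
  = (11/3)    [QR: both ≡ 3 mod 4, sign flips]
  = (2/3)    [11 ≡ 2 mod 3]
  = -(1/3)    [3 ≡ 3 mod 8 ⇒ (2/3) = -1]
  = -1    [(1/3) = 1]
The Legendre symbol is -1, so x^2 ≡ -2584 (mod 8387) has no solution.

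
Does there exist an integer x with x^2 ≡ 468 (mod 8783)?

no

(468|8783)
  = (117|8783)    [8783 ≡ 7 mod 8 ⇒ (2|8783)^2 = +1]
  = (8783|117)    [QR: 117 ≡ 1 mod 4, sign kept]
  = (8|117)    [8783 ≡ 8 mod 117]
  = -(1|117)    [117 ≡ 5 mod 8 ⇒ (2|117)^3 = -1]
  = -1    [(1|117) = 1]
(468|8783) = -1, and 8783 is prime, so 468 is not a quadratic residue mod 8783.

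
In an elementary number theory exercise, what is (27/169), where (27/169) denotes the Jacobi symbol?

1

169 ≡ 1 (mod 4), so quadratic reciprocity gives (27/169) = (169/27). Reduce: 169 ≡ 7 (mod 27). Now have (7/27).
Both 7 ≡ 3 and 27 ≡ 3 (mod 4), so reciprocity gives (7/27) = -(27/7). Reduce: 27 ≡ 6 (mod 7). Now have -(6/7).
Factor out 2: 6 = 2·3. Since 7 ≡ 7 (mod 8), (2/7) = +1. Now have -(3/7).
Both 3 ≡ 3 and 7 ≡ 3 (mod 4), so reciprocity gives (3/7) = -(7/3). Reduce: 7 ≡ 1 (mod 3). Now have (1/3).
(1/3) = 1. Collecting the sign factors: 1.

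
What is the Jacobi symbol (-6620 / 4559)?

1

Reduce the numerator: -6620 ≡ 2498 (mod 4559), so (-6620 / 4559) = (2498 / 4559).
Factor out 2: 2498 = 2·1249. Since 4559 ≡ 7 (mod 8), (2 / 4559) = +1. Now have (1249 / 4559).
1249 ≡ 1 (mod 4), so quadratic reciprocity gives (1249 / 4559) = (4559 / 1249). Reduce: 4559 ≡ 812 (mod 1249). Now have (812 / 1249).
Factor out 2: 812 = 2^2·203. Since 1249 ≡ 1 (mod 8), (2 / 1249) = +1, and (2 / 1249)^2 = +1. Now have (203 / 1249).
1249 ≡ 1 (mod 4), so quadratic reciprocity gives (203 / 1249) = (1249 / 203). Reduce: 1249 ≡ 31 (mod 203). Now have (31 / 203).
Both 31 ≡ 3 and 203 ≡ 3 (mod 4), so reciprocity gives (31 / 203) = -(203 / 31). Reduce: 203 ≡ 17 (mod 31). Now have -(17 / 31).
17 ≡ 1 (mod 4), so quadratic reciprocity gives (17 / 31) = (31 / 17). Reduce: 31 ≡ 14 (mod 17). Now have -(14 / 17).
Factor out 2: 14 = 2·7. Since 17 ≡ 1 (mod 8), (2 / 17) = +1. Now have -(7 / 17).
17 ≡ 1 (mod 4), so quadratic reciprocity gives (7 / 17) = (17 / 7). Reduce: 17 ≡ 3 (mod 7). Now have -(3 / 7).
Both 3 ≡ 3 and 7 ≡ 3 (mod 4), so reciprocity gives (3 / 7) = -(7 / 3). Reduce: 7 ≡ 1 (mod 3). Now have (1 / 3).
(1 / 3) = 1. Collecting the sign factors: 1.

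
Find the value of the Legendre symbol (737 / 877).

-1

(737 / 877)
  = (877 / 737)    [QR: 737 ≡ 1 mod 4, sign kept]
  = (140 / 737)    [877 ≡ 140 mod 737]
  = (35 / 737)    [737 ≡ 1 mod 8 ⇒ (2 / 737)^2 = +1]
  = (737 / 35)    [QR: 737 ≡ 1 mod 4, sign kept]
  = (2 / 35)    [737 ≡ 2 mod 35]
  = -(1 / 35)    [35 ≡ 3 mod 8 ⇒ (2 / 35) = -1]
  = -1    [(1 / 35) = 1]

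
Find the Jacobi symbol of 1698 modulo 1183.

1

Reduce the numerator: 1698 ≡ 515 (mod 1183), so (1698/1183) = (515/1183).
Both 515 ≡ 3 and 1183 ≡ 3 (mod 4), so reciprocity gives (515/1183) = -(1183/515). Reduce: 1183 ≡ 153 (mod 515). Now have -(153/515).
153 ≡ 1 (mod 4), so quadratic reciprocity gives (153/515) = (515/153). Reduce: 515 ≡ 56 (mod 153). Now have -(56/153).
Factor out 2: 56 = 2^3·7. Since 153 ≡ 1 (mod 8), (2/153) = +1, and (2/153)^3 = +1. Now have -(7/153).
153 ≡ 1 (mod 4), so quadratic reciprocity gives (7/153) = (153/7). Reduce: 153 ≡ 6 (mod 7). Now have -(6/7).
Factor out 2: 6 = 2·3. Since 7 ≡ 7 (mod 8), (2/7) = +1. Now have -(3/7).
Both 3 ≡ 3 and 7 ≡ 3 (mod 4), so reciprocity gives (3/7) = -(7/3). Reduce: 7 ≡ 1 (mod 3). Now have (1/3).
(1/3) = 1. Collecting the sign factors: 1.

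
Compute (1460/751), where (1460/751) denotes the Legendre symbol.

(1460/751)
  = (709/751)    [1460 ≡ 709 mod 751]
  = (751/709)    [QR: 709 ≡ 1 mod 4, sign kept]
  = (42/709)    [751 ≡ 42 mod 709]
  = -(21/709)    [709 ≡ 5 mod 8 ⇒ (2/709) = -1]
  = -(709/21)    [QR: 21 ≡ 1 mod 4, sign kept]
  = -(16/21)    [709 ≡ 16 mod 21]
  = -(1/21)    [21 ≡ 5 mod 8 ⇒ (2/21)^4 = +1]
  = -1    [(1/21) = 1]

-1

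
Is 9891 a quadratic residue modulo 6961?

(9891/6961)
  = (2930/6961)    [9891 ≡ 2930 mod 6961]
  = (1465/6961)    [6961 ≡ 1 mod 8 ⇒ (2/6961) = +1]
  = (6961/1465)    [QR: 1465 ≡ 1 mod 4, sign kept]
  = (1101/1465)    [6961 ≡ 1101 mod 1465]
  = (1465/1101)    [QR: 1101 ≡ 1 mod 4, sign kept]
  = (364/1101)    [1465 ≡ 364 mod 1101]
  = (91/1101)    [1101 ≡ 5 mod 8 ⇒ (2/1101)^2 = +1]
  = (1101/91)    [QR: 1101 ≡ 1 mod 4, sign kept]
  = (9/91)    [1101 ≡ 9 mod 91]
  = (91/9)    [QR: 9 ≡ 1 mod 4, sign kept]
  = (1/9)    [91 ≡ 1 mod 9]
  = 1    [(1/9) = 1]
(9891/6961) = 1, and 6961 is prime, so 9891 is a quadratic residue mod 6961.

yes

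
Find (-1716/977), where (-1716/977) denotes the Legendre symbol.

1

(-1716/977)
  = (238/977)    [-1716 ≡ 238 mod 977]
  = (119/977)    [977 ≡ 1 mod 8 ⇒ (2/977) = +1]
  = (977/119)    [QR: 977 ≡ 1 mod 4, sign kept]
  = (25/119)    [977 ≡ 25 mod 119]
  = (119/25)    [QR: 25 ≡ 1 mod 4, sign kept]
  = (19/25)    [119 ≡ 19 mod 25]
  = (25/19)    [QR: 25 ≡ 1 mod 4, sign kept]
  = (6/19)    [25 ≡ 6 mod 19]
  = -(3/19)    [19 ≡ 3 mod 8 ⇒ (2/19) = -1]
  = (19/3)    [QR: both ≡ 3 mod 4, sign flips]
  = (1/3)    [19 ≡ 1 mod 3]
  = 1    [(1/3) = 1]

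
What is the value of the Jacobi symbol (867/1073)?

-1

1073 ≡ 1 (mod 4), so quadratic reciprocity gives (867/1073) = (1073/867). Reduce: 1073 ≡ 206 (mod 867). Now have (206/867).
Factor out 2: 206 = 2·103. Since 867 ≡ 3 (mod 8), (2/867) = -1. Now have -(103/867).
Both 103 ≡ 3 and 867 ≡ 3 (mod 4), so reciprocity gives (103/867) = -(867/103). Reduce: 867 ≡ 43 (mod 103). Now have (43/103).
Both 43 ≡ 3 and 103 ≡ 3 (mod 4), so reciprocity gives (43/103) = -(103/43). Reduce: 103 ≡ 17 (mod 43). Now have -(17/43).
17 ≡ 1 (mod 4), so quadratic reciprocity gives (17/43) = (43/17). Reduce: 43 ≡ 9 (mod 17). Now have -(9/17).
9 ≡ 1 (mod 4), so quadratic reciprocity gives (9/17) = (17/9). Reduce: 17 ≡ 8 (mod 9). Now have -(8/9).
Factor out 2: 8 = 2^3. Since 9 ≡ 1 (mod 8), (2/9) = +1, and (2/9)^3 = +1. Now have -(1/9).
(1/9) = 1. Collecting the sign factors: -1.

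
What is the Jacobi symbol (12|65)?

-1

Factor out 2: 12 = 2^2·3. Since 65 ≡ 1 (mod 8), (2|65) = +1, and (2|65)^2 = +1. Now have (3|65).
65 ≡ 1 (mod 4), so quadratic reciprocity gives (3|65) = (65|3). Reduce: 65 ≡ 2 (mod 3). Now have (2|3).
Factor out 2: 2 = 2. Since 3 ≡ 3 (mod 8), (2|3) = -1. Now have -(1|3).
(1|3) = 1. Collecting the sign factors: -1.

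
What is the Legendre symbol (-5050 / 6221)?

1

Pull out -1: (-5050 / 6221) = (-1 / 6221)·(5050 / 6221). Since 6221 ≡ 1 (mod 4), (-1 / 6221) = +1. Now have (5050 / 6221).
Factor out 2: 5050 = 2·2525. Since 6221 ≡ 5 (mod 8), (2 / 6221) = -1. Now have -(2525 / 6221).
2525 ≡ 1 (mod 4), so quadratic reciprocity gives (2525 / 6221) = (6221 / 2525). Reduce: 6221 ≡ 1171 (mod 2525). Now have -(1171 / 2525).
2525 ≡ 1 (mod 4), so quadratic reciprocity gives (1171 / 2525) = (2525 / 1171). Reduce: 2525 ≡ 183 (mod 1171). Now have -(183 / 1171).
Both 183 ≡ 3 and 1171 ≡ 3 (mod 4), so reciprocity gives (183 / 1171) = -(1171 / 183). Reduce: 1171 ≡ 73 (mod 183). Now have (73 / 183).
73 ≡ 1 (mod 4), so quadratic reciprocity gives (73 / 183) = (183 / 73). Reduce: 183 ≡ 37 (mod 73). Now have (37 / 73).
37 ≡ 1 (mod 4), so quadratic reciprocity gives (37 / 73) = (73 / 37). Reduce: 73 ≡ 36 (mod 37). Now have (36 / 37).
Factor out 2: 36 = 2^2·9. Since 37 ≡ 5 (mod 8), (2 / 37) = -1, and (2 / 37)^2 = +1. Now have (9 / 37).
9 ≡ 1 (mod 4), so quadratic reciprocity gives (9 / 37) = (37 / 9). Reduce: 37 ≡ 1 (mod 9). Now have (1 / 9).
(1 / 9) = 1. Collecting the sign factors: 1.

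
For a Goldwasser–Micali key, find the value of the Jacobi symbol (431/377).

(431/377)
  = (54/377)    [431 ≡ 54 mod 377]
  = (27/377)    [377 ≡ 1 mod 8 ⇒ (2/377) = +1]
  = (377/27)    [QR: 377 ≡ 1 mod 4, sign kept]
  = (26/27)    [377 ≡ 26 mod 27]
  = -(13/27)    [27 ≡ 3 mod 8 ⇒ (2/27) = -1]
  = -(27/13)    [QR: 13 ≡ 1 mod 4, sign kept]
  = -(1/13)    [27 ≡ 1 mod 13]
  = -1    [(1/13) = 1]

-1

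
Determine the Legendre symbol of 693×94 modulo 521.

-1

By multiplicativity, (693·94 / 521) = (693 / 521)·(94 / 521).
First factor (693 / 521):
Reduce the numerator: 693 ≡ 172 (mod 521), so (693 / 521) = (172 / 521).
Factor out 2: 172 = 2^2·43. Since 521 ≡ 1 (mod 8), (2 / 521) = +1, and (2 / 521)^2 = +1. Now have (43 / 521).
521 ≡ 1 (mod 4), so quadratic reciprocity gives (43 / 521) = (521 / 43). Reduce: 521 ≡ 5 (mod 43). Now have (5 / 43).
5 ≡ 1 (mod 4), so quadratic reciprocity gives (5 / 43) = (43 / 5). Reduce: 43 ≡ 3 (mod 5). Now have (3 / 5).
5 ≡ 1 (mod 4), so quadratic reciprocity gives (3 / 5) = (5 / 3). Reduce: 5 ≡ 2 (mod 3). Now have (2 / 3).
Factor out 2: 2 = 2. Since 3 ≡ 3 (mod 8), (2 / 3) = -1. Now have -(1 / 3).
(1 / 3) = 1. Collecting the sign factors: -1.
Second factor (94 / 521):
Factor out 2: 94 = 2·47. Since 521 ≡ 1 (mod 8), (2 / 521) = +1. Now have (47 / 521).
521 ≡ 1 (mod 4), so quadratic reciprocity gives (47 / 521) = (521 / 47). Reduce: 521 ≡ 4 (mod 47). Now have (4 / 47).
Factor out 2: 4 = 2^2. Since 47 ≡ 7 (mod 8), (2 / 47) = +1, and (2 / 47)^2 = +1. Now have (1 / 47).
(1 / 47) = 1. Collecting the sign factors: 1.
Product: (-1)·(1) = -1.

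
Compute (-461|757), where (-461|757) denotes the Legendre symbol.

1

(-461|757)
  = (461|757)    [757 ≡ 1 mod 4 ⇒ (-1|757) = +1]
  = (757|461)    [QR: 461 ≡ 1 mod 4, sign kept]
  = (296|461)    [757 ≡ 296 mod 461]
  = -(37|461)    [461 ≡ 5 mod 8 ⇒ (2|461)^3 = -1]
  = -(461|37)    [QR: 37 ≡ 1 mod 4, sign kept]
  = -(17|37)    [461 ≡ 17 mod 37]
  = -(37|17)    [QR: 17 ≡ 1 mod 4, sign kept]
  = -(3|17)    [37 ≡ 3 mod 17]
  = -(17|3)    [QR: 17 ≡ 1 mod 4, sign kept]
  = -(2|3)    [17 ≡ 2 mod 3]
  = (1|3)    [3 ≡ 3 mod 8 ⇒ (2|3) = -1]
  = 1    [(1|3) = 1]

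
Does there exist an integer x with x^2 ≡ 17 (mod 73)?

17 ≡ 1 (mod 4), so quadratic reciprocity gives (17|73) = (73|17). Reduce: 73 ≡ 5 (mod 17). Now have (5|17).
5 ≡ 1 (mod 4), so quadratic reciprocity gives (5|17) = (17|5). Reduce: 17 ≡ 2 (mod 5). Now have (2|5).
Factor out 2: 2 = 2. Since 5 ≡ 5 (mod 8), (2|5) = -1. Now have -(1|5).
(1|5) = 1. Collecting the sign factors: -1.
The Legendre symbol is -1, so x^2 ≡ 17 (mod 73) has no solution.

no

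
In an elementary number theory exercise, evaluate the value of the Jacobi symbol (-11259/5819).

Pull out -1: (-11259/5819) = (-1/5819)·(11259/5819). Since 5819 ≡ 3 (mod 4), (-1/5819) = -1. Now have -(11259/5819).
Reduce the numerator: 11259 ≡ 5440 (mod 5819), so (11259/5819) = (5440/5819).
Factor out 2: 5440 = 2^6·85. Since 5819 ≡ 3 (mod 8), (2/5819) = -1, and (2/5819)^6 = +1. Now have -(85/5819).
85 ≡ 1 (mod 4), so quadratic reciprocity gives (85/5819) = (5819/85). Reduce: 5819 ≡ 39 (mod 85). Now have -(39/85).
85 ≡ 1 (mod 4), so quadratic reciprocity gives (39/85) = (85/39). Reduce: 85 ≡ 7 (mod 39). Now have -(7/39).
Both 7 ≡ 3 and 39 ≡ 3 (mod 4), so reciprocity gives (7/39) = -(39/7). Reduce: 39 ≡ 4 (mod 7). Now have (4/7).
Factor out 2: 4 = 2^2. Since 7 ≡ 7 (mod 8), (2/7) = +1, and (2/7)^2 = +1. Now have (1/7).
(1/7) = 1. Collecting the sign factors: 1.

1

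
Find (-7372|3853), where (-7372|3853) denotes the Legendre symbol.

Reduce the numerator: -7372 ≡ 334 (mod 3853), so (-7372|3853) = (334|3853).
Factor out 2: 334 = 2·167. Since 3853 ≡ 5 (mod 8), (2|3853) = -1. Now have -(167|3853).
3853 ≡ 1 (mod 4), so quadratic reciprocity gives (167|3853) = (3853|167). Reduce: 3853 ≡ 12 (mod 167). Now have -(12|167).
Factor out 2: 12 = 2^2·3. Since 167 ≡ 7 (mod 8), (2|167) = +1, and (2|167)^2 = +1. Now have -(3|167).
Both 3 ≡ 3 and 167 ≡ 3 (mod 4), so reciprocity gives (3|167) = -(167|3). Reduce: 167 ≡ 2 (mod 3). Now have (2|3).
Factor out 2: 2 = 2. Since 3 ≡ 3 (mod 8), (2|3) = -1. Now have -(1|3).
(1|3) = 1. Collecting the sign factors: -1.

-1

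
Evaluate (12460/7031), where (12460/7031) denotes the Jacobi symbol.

Reduce the numerator: 12460 ≡ 5429 (mod 7031), so (12460/7031) = (5429/7031).
5429 ≡ 1 (mod 4), so quadratic reciprocity gives (5429/7031) = (7031/5429). Reduce: 7031 ≡ 1602 (mod 5429). Now have (1602/5429).
Factor out 2: 1602 = 2·801. Since 5429 ≡ 5 (mod 8), (2/5429) = -1. Now have -(801/5429).
801 ≡ 1 (mod 4), so quadratic reciprocity gives (801/5429) = (5429/801). Reduce: 5429 ≡ 623 (mod 801). Now have -(623/801).
801 ≡ 1 (mod 4), so quadratic reciprocity gives (623/801) = (801/623). Reduce: 801 ≡ 178 (mod 623). Now have -(178/623).
Factor out 2: 178 = 2·89. Since 623 ≡ 7 (mod 8), (2/623) = +1. Now have -(89/623).
89 ≡ 1 (mod 4), so quadratic reciprocity gives (89/623) = (623/89). Reduce: 623 ≡ 0 (mod 89). Now have -(0/89).
The numerator is now 0 with denominator 89 > 1: the symbol is 0.

0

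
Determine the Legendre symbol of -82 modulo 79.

(-82/79)
  = -(82/79)    [79 ≡ 3 mod 4 ⇒ (-1/79) = -1]
  = -(3/79)    [82 ≡ 3 mod 79]
  = (79/3)    [QR: both ≡ 3 mod 4, sign flips]
  = (1/3)    [79 ≡ 1 mod 3]
  = 1    [(1/3) = 1]

1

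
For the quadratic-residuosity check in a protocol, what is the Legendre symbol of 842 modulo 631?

Reduce the numerator: 842 ≡ 211 (mod 631), so (842/631) = (211/631).
Both 211 ≡ 3 and 631 ≡ 3 (mod 4), so reciprocity gives (211/631) = -(631/211). Reduce: 631 ≡ 209 (mod 211). Now have -(209/211).
209 ≡ 1 (mod 4), so quadratic reciprocity gives (209/211) = (211/209). Reduce: 211 ≡ 2 (mod 209). Now have -(2/209).
Factor out 2: 2 = 2. Since 209 ≡ 1 (mod 8), (2/209) = +1. Now have -(1/209).
(1/209) = 1. Collecting the sign factors: -1.

-1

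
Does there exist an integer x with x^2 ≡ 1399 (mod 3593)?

yes

(1399/3593)
  = (3593/1399)    [QR: 3593 ≡ 1 mod 4, sign kept]
  = (795/1399)    [3593 ≡ 795 mod 1399]
  = -(1399/795)    [QR: both ≡ 3 mod 4, sign flips]
  = -(604/795)    [1399 ≡ 604 mod 795]
  = -(151/795)    [795 ≡ 3 mod 8 ⇒ (2/795)^2 = +1]
  = (795/151)    [QR: both ≡ 3 mod 4, sign flips]
  = (40/151)    [795 ≡ 40 mod 151]
  = (5/151)    [151 ≡ 7 mod 8 ⇒ (2/151)^3 = +1]
  = (151/5)    [QR: 5 ≡ 1 mod 4, sign kept]
  = (1/5)    [151 ≡ 1 mod 5]
  = 1    [(1/5) = 1]
The Legendre symbol is 1, so x^2 ≡ 1399 (mod 3593) has solution.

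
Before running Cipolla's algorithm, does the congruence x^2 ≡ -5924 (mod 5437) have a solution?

no

Pull out -1: (-5924|5437) = (-1|5437)·(5924|5437). Since 5437 ≡ 1 (mod 4), (-1|5437) = +1. Now have (5924|5437).
Reduce the numerator: 5924 ≡ 487 (mod 5437), so (5924|5437) = (487|5437).
5437 ≡ 1 (mod 4), so quadratic reciprocity gives (487|5437) = (5437|487). Reduce: 5437 ≡ 80 (mod 487). Now have (80|487).
Factor out 2: 80 = 2^4·5. Since 487 ≡ 7 (mod 8), (2|487) = +1, and (2|487)^4 = +1. Now have (5|487).
5 ≡ 1 (mod 4), so quadratic reciprocity gives (5|487) = (487|5). Reduce: 487 ≡ 2 (mod 5). Now have (2|5).
Factor out 2: 2 = 2. Since 5 ≡ 5 (mod 8), (2|5) = -1. Now have -(1|5).
(1|5) = 1. Collecting the sign factors: -1.
(-5924|5437) = -1, and 5437 is prime, so -5924 is not a quadratic residue mod 5437.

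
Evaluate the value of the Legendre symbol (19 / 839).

(19 / 839)
  = -(839 / 19)    [QR: both ≡ 3 mod 4, sign flips]
  = -(3 / 19)    [839 ≡ 3 mod 19]
  = (19 / 3)    [QR: both ≡ 3 mod 4, sign flips]
  = (1 / 3)    [19 ≡ 1 mod 3]
  = 1    [(1 / 3) = 1]

1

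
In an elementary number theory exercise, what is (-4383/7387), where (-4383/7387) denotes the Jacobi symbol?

Pull out -1: (-4383/7387) = (-1/7387)·(4383/7387). Since 7387 ≡ 3 (mod 4), (-1/7387) = -1. Now have -(4383/7387).
Both 4383 ≡ 3 and 7387 ≡ 3 (mod 4), so reciprocity gives (4383/7387) = -(7387/4383). Reduce: 7387 ≡ 3004 (mod 4383). Now have (3004/4383).
Factor out 2: 3004 = 2^2·751. Since 4383 ≡ 7 (mod 8), (2/4383) = +1, and (2/4383)^2 = +1. Now have (751/4383).
Both 751 ≡ 3 and 4383 ≡ 3 (mod 4), so reciprocity gives (751/4383) = -(4383/751). Reduce: 4383 ≡ 628 (mod 751). Now have -(628/751).
Factor out 2: 628 = 2^2·157. Since 751 ≡ 7 (mod 8), (2/751) = +1, and (2/751)^2 = +1. Now have -(157/751).
157 ≡ 1 (mod 4), so quadratic reciprocity gives (157/751) = (751/157). Reduce: 751 ≡ 123 (mod 157). Now have -(123/157).
157 ≡ 1 (mod 4), so quadratic reciprocity gives (123/157) = (157/123). Reduce: 157 ≡ 34 (mod 123). Now have -(34/123).
Factor out 2: 34 = 2·17. Since 123 ≡ 3 (mod 8), (2/123) = -1. Now have (17/123).
17 ≡ 1 (mod 4), so quadratic reciprocity gives (17/123) = (123/17). Reduce: 123 ≡ 4 (mod 17). Now have (4/17).
Factor out 2: 4 = 2^2. Since 17 ≡ 1 (mod 8), (2/17) = +1, and (2/17)^2 = +1. Now have (1/17).
(1/17) = 1. Collecting the sign factors: 1.

1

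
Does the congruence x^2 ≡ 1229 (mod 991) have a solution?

Reduce the numerator: 1229 ≡ 238 (mod 991), so (1229|991) = (238|991).
Factor out 2: 238 = 2·119. Since 991 ≡ 7 (mod 8), (2|991) = +1. Now have (119|991).
Both 119 ≡ 3 and 991 ≡ 3 (mod 4), so reciprocity gives (119|991) = -(991|119). Reduce: 991 ≡ 39 (mod 119). Now have -(39|119).
Both 39 ≡ 3 and 119 ≡ 3 (mod 4), so reciprocity gives (39|119) = -(119|39). Reduce: 119 ≡ 2 (mod 39). Now have (2|39).
Factor out 2: 2 = 2. Since 39 ≡ 7 (mod 8), (2|39) = +1. Now have (1|39).
(1|39) = 1. Collecting the sign factors: 1.
The Legendre symbol is 1, so x^2 ≡ 1229 (mod 991) has solution.

yes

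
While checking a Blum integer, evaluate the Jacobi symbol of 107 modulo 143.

-1

(107|143)
  = -(143|107)    [QR: both ≡ 3 mod 4, sign flips]
  = -(36|107)    [143 ≡ 36 mod 107]
  = -(9|107)    [107 ≡ 3 mod 8 ⇒ (2|107)^2 = +1]
  = -(107|9)    [QR: 9 ≡ 1 mod 4, sign kept]
  = -(8|9)    [107 ≡ 8 mod 9]
  = -(1|9)    [9 ≡ 1 mod 8 ⇒ (2|9)^3 = +1]
  = -1    [(1|9) = 1]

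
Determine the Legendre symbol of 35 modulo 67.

1

(35/67)
  = -(67/35)    [QR: both ≡ 3 mod 4, sign flips]
  = -(32/35)    [67 ≡ 32 mod 35]
  = (1/35)    [35 ≡ 3 mod 8 ⇒ (2/35)^5 = -1]
  = 1    [(1/35) = 1]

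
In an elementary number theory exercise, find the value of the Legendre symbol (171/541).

(171/541)
  = (541/171)    [QR: 541 ≡ 1 mod 4, sign kept]
  = (28/171)    [541 ≡ 28 mod 171]
  = (7/171)    [171 ≡ 3 mod 8 ⇒ (2/171)^2 = +1]
  = -(171/7)    [QR: both ≡ 3 mod 4, sign flips]
  = -(3/7)    [171 ≡ 3 mod 7]
  = (7/3)    [QR: both ≡ 3 mod 4, sign flips]
  = (1/3)    [7 ≡ 1 mod 3]
  = 1    [(1/3) = 1]

1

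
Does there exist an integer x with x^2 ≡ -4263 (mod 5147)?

(-4263/5147)
  = (884/5147)    [-4263 ≡ 884 mod 5147]
  = (221/5147)    [5147 ≡ 3 mod 8 ⇒ (2/5147)^2 = +1]
  = (5147/221)    [QR: 221 ≡ 1 mod 4, sign kept]
  = (64/221)    [5147 ≡ 64 mod 221]
  = (1/221)    [221 ≡ 5 mod 8 ⇒ (2/221)^6 = +1]
  = 1    [(1/221) = 1]
The Legendre symbol is 1, so x^2 ≡ -4263 (mod 5147) has solution.

yes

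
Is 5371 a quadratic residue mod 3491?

no

Reduce the numerator: 5371 ≡ 1880 (mod 3491), so (5371|3491) = (1880|3491).
Factor out 2: 1880 = 2^3·235. Since 3491 ≡ 3 (mod 8), (2|3491) = -1, and (2|3491)^3 = -1. Now have -(235|3491).
Both 235 ≡ 3 and 3491 ≡ 3 (mod 4), so reciprocity gives (235|3491) = -(3491|235). Reduce: 3491 ≡ 201 (mod 235). Now have (201|235).
201 ≡ 1 (mod 4), so quadratic reciprocity gives (201|235) = (235|201). Reduce: 235 ≡ 34 (mod 201). Now have (34|201).
Factor out 2: 34 = 2·17. Since 201 ≡ 1 (mod 8), (2|201) = +1. Now have (17|201).
17 ≡ 1 (mod 4), so quadratic reciprocity gives (17|201) = (201|17). Reduce: 201 ≡ 14 (mod 17). Now have (14|17).
Factor out 2: 14 = 2·7. Since 17 ≡ 1 (mod 8), (2|17) = +1. Now have (7|17).
17 ≡ 1 (mod 4), so quadratic reciprocity gives (7|17) = (17|7). Reduce: 17 ≡ 3 (mod 7). Now have (3|7).
Both 3 ≡ 3 and 7 ≡ 3 (mod 4), so reciprocity gives (3|7) = -(7|3). Reduce: 7 ≡ 1 (mod 3). Now have -(1|3).
(1|3) = 1. Collecting the sign factors: -1.
(5371|3491) = -1, and 3491 is prime, so 5371 is not a quadratic residue mod 3491.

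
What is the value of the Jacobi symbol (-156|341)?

-1

(-156|341)
  = (185|341)    [-156 ≡ 185 mod 341]
  = (341|185)    [QR: 185 ≡ 1 mod 4, sign kept]
  = (156|185)    [341 ≡ 156 mod 185]
  = (39|185)    [185 ≡ 1 mod 8 ⇒ (2|185)^2 = +1]
  = (185|39)    [QR: 185 ≡ 1 mod 4, sign kept]
  = (29|39)    [185 ≡ 29 mod 39]
  = (39|29)    [QR: 29 ≡ 1 mod 4, sign kept]
  = (10|29)    [39 ≡ 10 mod 29]
  = -(5|29)    [29 ≡ 5 mod 8 ⇒ (2|29) = -1]
  = -(29|5)    [QR: 5 ≡ 1 mod 4, sign kept]
  = -(4|5)    [29 ≡ 4 mod 5]
  = -(1|5)    [5 ≡ 5 mod 8 ⇒ (2|5)^2 = +1]
  = -1    [(1|5) = 1]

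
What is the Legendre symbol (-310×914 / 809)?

1

By multiplicativity, (-310·914 / 809) = (-310 / 809)·(914 / 809).
First factor (-310 / 809):
(-310 / 809)
  = (499 / 809)    [-310 ≡ 499 mod 809]
  = (809 / 499)    [QR: 809 ≡ 1 mod 4, sign kept]
  = (310 / 499)    [809 ≡ 310 mod 499]
  = -(155 / 499)    [499 ≡ 3 mod 8 ⇒ (2 / 499) = -1]
  = (499 / 155)    [QR: both ≡ 3 mod 4, sign flips]
  = (34 / 155)    [499 ≡ 34 mod 155]
  = -(17 / 155)    [155 ≡ 3 mod 8 ⇒ (2 / 155) = -1]
  = -(155 / 17)    [QR: 17 ≡ 1 mod 4, sign kept]
  = -(2 / 17)    [155 ≡ 2 mod 17]
  = -(1 / 17)    [17 ≡ 1 mod 8 ⇒ (2 / 17) = +1]
  = -1    [(1 / 17) = 1]
Second factor (914 / 809):
(914 / 809)
  = (105 / 809)    [914 ≡ 105 mod 809]
  = (809 / 105)    [QR: 105 ≡ 1 mod 4, sign kept]
  = (74 / 105)    [809 ≡ 74 mod 105]
  = (37 / 105)    [105 ≡ 1 mod 8 ⇒ (2 / 105) = +1]
  = (105 / 37)    [QR: 37 ≡ 1 mod 4, sign kept]
  = (31 / 37)    [105 ≡ 31 mod 37]
  = (37 / 31)    [QR: 37 ≡ 1 mod 4, sign kept]
  = (6 / 31)    [37 ≡ 6 mod 31]
  = (3 / 31)    [31 ≡ 7 mod 8 ⇒ (2 / 31) = +1]
  = -(31 / 3)    [QR: both ≡ 3 mod 4, sign flips]
  = -(1 / 3)    [31 ≡ 1 mod 3]
  = -1    [(1 / 3) = 1]
Product: (-1)·(-1) = 1.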